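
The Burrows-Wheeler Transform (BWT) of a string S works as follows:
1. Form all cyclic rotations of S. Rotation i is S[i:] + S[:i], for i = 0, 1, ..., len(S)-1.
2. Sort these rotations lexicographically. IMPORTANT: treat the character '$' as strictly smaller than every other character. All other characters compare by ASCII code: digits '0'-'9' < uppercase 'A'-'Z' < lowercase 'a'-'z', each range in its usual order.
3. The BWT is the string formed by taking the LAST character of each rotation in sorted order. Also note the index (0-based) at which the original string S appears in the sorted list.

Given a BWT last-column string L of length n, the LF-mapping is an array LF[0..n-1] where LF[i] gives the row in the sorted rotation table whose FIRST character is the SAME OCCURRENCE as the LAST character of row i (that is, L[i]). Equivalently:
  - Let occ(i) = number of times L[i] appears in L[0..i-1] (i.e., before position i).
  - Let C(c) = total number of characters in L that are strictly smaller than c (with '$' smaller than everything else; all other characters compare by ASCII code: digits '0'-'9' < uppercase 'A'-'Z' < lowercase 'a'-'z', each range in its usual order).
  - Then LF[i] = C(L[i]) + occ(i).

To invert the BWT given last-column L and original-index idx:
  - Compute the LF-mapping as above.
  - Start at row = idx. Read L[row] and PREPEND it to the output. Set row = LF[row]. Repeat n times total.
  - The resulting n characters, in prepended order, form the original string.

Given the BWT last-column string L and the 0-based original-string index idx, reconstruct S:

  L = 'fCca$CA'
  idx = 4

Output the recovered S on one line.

Answer: aCcCAf$

Derivation:
LF mapping: 6 2 5 4 0 3 1
Walk LF starting at row 4, prepending L[row]:
  step 1: row=4, L[4]='$', prepend. Next row=LF[4]=0
  step 2: row=0, L[0]='f', prepend. Next row=LF[0]=6
  step 3: row=6, L[6]='A', prepend. Next row=LF[6]=1
  step 4: row=1, L[1]='C', prepend. Next row=LF[1]=2
  step 5: row=2, L[2]='c', prepend. Next row=LF[2]=5
  step 6: row=5, L[5]='C', prepend. Next row=LF[5]=3
  step 7: row=3, L[3]='a', prepend. Next row=LF[3]=4
Reversed output: aCcCAf$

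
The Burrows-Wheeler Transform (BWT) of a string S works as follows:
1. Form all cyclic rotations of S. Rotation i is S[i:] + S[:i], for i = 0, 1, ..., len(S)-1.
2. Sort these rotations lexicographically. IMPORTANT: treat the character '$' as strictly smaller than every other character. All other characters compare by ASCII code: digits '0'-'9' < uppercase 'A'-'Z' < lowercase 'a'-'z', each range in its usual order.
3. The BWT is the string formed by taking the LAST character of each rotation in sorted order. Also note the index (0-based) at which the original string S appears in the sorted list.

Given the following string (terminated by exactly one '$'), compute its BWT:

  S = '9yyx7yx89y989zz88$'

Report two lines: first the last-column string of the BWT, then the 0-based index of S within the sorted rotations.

All 18 rotations (rotation i = S[i:]+S[:i]):
  rot[0] = 9yyx7yx89y989zz88$
  rot[1] = yyx7yx89y989zz88$9
  rot[2] = yx7yx89y989zz88$9y
  rot[3] = x7yx89y989zz88$9yy
  rot[4] = 7yx89y989zz88$9yyx
  rot[5] = yx89y989zz88$9yyx7
  rot[6] = x89y989zz88$9yyx7y
  rot[7] = 89y989zz88$9yyx7yx
  rot[8] = 9y989zz88$9yyx7yx8
  rot[9] = y989zz88$9yyx7yx89
  rot[10] = 989zz88$9yyx7yx89y
  rot[11] = 89zz88$9yyx7yx89y9
  rot[12] = 9zz88$9yyx7yx89y98
  rot[13] = zz88$9yyx7yx89y989
  rot[14] = z88$9yyx7yx89y989z
  rot[15] = 88$9yyx7yx89y989zz
  rot[16] = 8$9yyx7yx89y989zz8
  rot[17] = $9yyx7yx89y989zz88
Sorted (with $ < everything):
  sorted[0] = $9yyx7yx89y989zz88  (last char: '8')
  sorted[1] = 7yx89y989zz88$9yyx  (last char: 'x')
  sorted[2] = 8$9yyx7yx89y989zz8  (last char: '8')
  sorted[3] = 88$9yyx7yx89y989zz  (last char: 'z')
  sorted[4] = 89y989zz88$9yyx7yx  (last char: 'x')
  sorted[5] = 89zz88$9yyx7yx89y9  (last char: '9')
  sorted[6] = 989zz88$9yyx7yx89y  (last char: 'y')
  sorted[7] = 9y989zz88$9yyx7yx8  (last char: '8')
  sorted[8] = 9yyx7yx89y989zz88$  (last char: '$')
  sorted[9] = 9zz88$9yyx7yx89y98  (last char: '8')
  sorted[10] = x7yx89y989zz88$9yy  (last char: 'y')
  sorted[11] = x89y989zz88$9yyx7y  (last char: 'y')
  sorted[12] = y989zz88$9yyx7yx89  (last char: '9')
  sorted[13] = yx7yx89y989zz88$9y  (last char: 'y')
  sorted[14] = yx89y989zz88$9yyx7  (last char: '7')
  sorted[15] = yyx7yx89y989zz88$9  (last char: '9')
  sorted[16] = z88$9yyx7yx89y989z  (last char: 'z')
  sorted[17] = zz88$9yyx7yx89y989  (last char: '9')
Last column: 8x8zx9y8$8yy9y79z9
Original string S is at sorted index 8

Answer: 8x8zx9y8$8yy9y79z9
8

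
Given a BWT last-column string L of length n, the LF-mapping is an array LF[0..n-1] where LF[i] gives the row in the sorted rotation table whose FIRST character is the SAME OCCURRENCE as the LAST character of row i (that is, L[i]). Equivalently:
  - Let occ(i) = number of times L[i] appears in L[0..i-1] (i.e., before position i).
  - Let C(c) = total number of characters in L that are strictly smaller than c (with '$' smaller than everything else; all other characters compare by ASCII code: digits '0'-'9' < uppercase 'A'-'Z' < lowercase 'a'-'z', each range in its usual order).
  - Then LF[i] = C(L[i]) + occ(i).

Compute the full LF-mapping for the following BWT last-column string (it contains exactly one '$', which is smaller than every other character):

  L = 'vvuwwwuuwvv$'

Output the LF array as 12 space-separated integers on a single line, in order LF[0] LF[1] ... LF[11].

Char counts: '$':1, 'u':3, 'v':4, 'w':4
C (first-col start): C('$')=0, C('u')=1, C('v')=4, C('w')=8
L[0]='v': occ=0, LF[0]=C('v')+0=4+0=4
L[1]='v': occ=1, LF[1]=C('v')+1=4+1=5
L[2]='u': occ=0, LF[2]=C('u')+0=1+0=1
L[3]='w': occ=0, LF[3]=C('w')+0=8+0=8
L[4]='w': occ=1, LF[4]=C('w')+1=8+1=9
L[5]='w': occ=2, LF[5]=C('w')+2=8+2=10
L[6]='u': occ=1, LF[6]=C('u')+1=1+1=2
L[7]='u': occ=2, LF[7]=C('u')+2=1+2=3
L[8]='w': occ=3, LF[8]=C('w')+3=8+3=11
L[9]='v': occ=2, LF[9]=C('v')+2=4+2=6
L[10]='v': occ=3, LF[10]=C('v')+3=4+3=7
L[11]='$': occ=0, LF[11]=C('$')+0=0+0=0

Answer: 4 5 1 8 9 10 2 3 11 6 7 0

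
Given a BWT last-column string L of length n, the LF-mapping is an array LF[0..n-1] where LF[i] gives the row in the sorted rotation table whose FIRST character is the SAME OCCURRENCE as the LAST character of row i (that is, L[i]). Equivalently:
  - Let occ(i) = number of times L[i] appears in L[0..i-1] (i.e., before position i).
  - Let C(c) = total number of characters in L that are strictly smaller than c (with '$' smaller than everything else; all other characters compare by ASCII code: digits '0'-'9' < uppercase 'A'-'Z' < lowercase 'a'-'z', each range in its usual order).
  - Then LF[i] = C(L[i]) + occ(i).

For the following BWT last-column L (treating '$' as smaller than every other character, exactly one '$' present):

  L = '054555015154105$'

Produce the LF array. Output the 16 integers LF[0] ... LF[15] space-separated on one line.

Char counts: '$':1, '0':3, '1':3, '4':2, '5':7
C (first-col start): C('$')=0, C('0')=1, C('1')=4, C('4')=7, C('5')=9
L[0]='0': occ=0, LF[0]=C('0')+0=1+0=1
L[1]='5': occ=0, LF[1]=C('5')+0=9+0=9
L[2]='4': occ=0, LF[2]=C('4')+0=7+0=7
L[3]='5': occ=1, LF[3]=C('5')+1=9+1=10
L[4]='5': occ=2, LF[4]=C('5')+2=9+2=11
L[5]='5': occ=3, LF[5]=C('5')+3=9+3=12
L[6]='0': occ=1, LF[6]=C('0')+1=1+1=2
L[7]='1': occ=0, LF[7]=C('1')+0=4+0=4
L[8]='5': occ=4, LF[8]=C('5')+4=9+4=13
L[9]='1': occ=1, LF[9]=C('1')+1=4+1=5
L[10]='5': occ=5, LF[10]=C('5')+5=9+5=14
L[11]='4': occ=1, LF[11]=C('4')+1=7+1=8
L[12]='1': occ=2, LF[12]=C('1')+2=4+2=6
L[13]='0': occ=2, LF[13]=C('0')+2=1+2=3
L[14]='5': occ=6, LF[14]=C('5')+6=9+6=15
L[15]='$': occ=0, LF[15]=C('$')+0=0+0=0

Answer: 1 9 7 10 11 12 2 4 13 5 14 8 6 3 15 0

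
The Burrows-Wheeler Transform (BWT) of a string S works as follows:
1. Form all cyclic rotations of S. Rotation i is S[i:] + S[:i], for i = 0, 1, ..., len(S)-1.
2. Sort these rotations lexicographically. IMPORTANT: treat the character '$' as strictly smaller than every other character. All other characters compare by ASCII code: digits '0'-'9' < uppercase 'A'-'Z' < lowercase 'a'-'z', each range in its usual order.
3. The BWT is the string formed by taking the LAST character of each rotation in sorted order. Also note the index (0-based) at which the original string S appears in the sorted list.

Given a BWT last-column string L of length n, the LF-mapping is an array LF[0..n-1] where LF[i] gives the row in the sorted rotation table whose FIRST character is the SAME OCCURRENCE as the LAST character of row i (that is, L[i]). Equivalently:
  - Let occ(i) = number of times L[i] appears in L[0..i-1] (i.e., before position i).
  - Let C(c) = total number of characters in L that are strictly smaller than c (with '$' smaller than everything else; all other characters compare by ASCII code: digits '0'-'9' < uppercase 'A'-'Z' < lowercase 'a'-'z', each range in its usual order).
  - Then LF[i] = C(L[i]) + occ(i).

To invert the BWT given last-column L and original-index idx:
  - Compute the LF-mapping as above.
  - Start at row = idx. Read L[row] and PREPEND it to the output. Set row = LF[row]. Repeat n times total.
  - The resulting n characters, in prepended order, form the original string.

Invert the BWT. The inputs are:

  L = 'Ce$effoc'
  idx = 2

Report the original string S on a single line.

LF mapping: 1 3 0 4 5 6 7 2
Walk LF starting at row 2, prepending L[row]:
  step 1: row=2, L[2]='$', prepend. Next row=LF[2]=0
  step 2: row=0, L[0]='C', prepend. Next row=LF[0]=1
  step 3: row=1, L[1]='e', prepend. Next row=LF[1]=3
  step 4: row=3, L[3]='e', prepend. Next row=LF[3]=4
  step 5: row=4, L[4]='f', prepend. Next row=LF[4]=5
  step 6: row=5, L[5]='f', prepend. Next row=LF[5]=6
  step 7: row=6, L[6]='o', prepend. Next row=LF[6]=7
  step 8: row=7, L[7]='c', prepend. Next row=LF[7]=2
Reversed output: coffeeC$

Answer: coffeeC$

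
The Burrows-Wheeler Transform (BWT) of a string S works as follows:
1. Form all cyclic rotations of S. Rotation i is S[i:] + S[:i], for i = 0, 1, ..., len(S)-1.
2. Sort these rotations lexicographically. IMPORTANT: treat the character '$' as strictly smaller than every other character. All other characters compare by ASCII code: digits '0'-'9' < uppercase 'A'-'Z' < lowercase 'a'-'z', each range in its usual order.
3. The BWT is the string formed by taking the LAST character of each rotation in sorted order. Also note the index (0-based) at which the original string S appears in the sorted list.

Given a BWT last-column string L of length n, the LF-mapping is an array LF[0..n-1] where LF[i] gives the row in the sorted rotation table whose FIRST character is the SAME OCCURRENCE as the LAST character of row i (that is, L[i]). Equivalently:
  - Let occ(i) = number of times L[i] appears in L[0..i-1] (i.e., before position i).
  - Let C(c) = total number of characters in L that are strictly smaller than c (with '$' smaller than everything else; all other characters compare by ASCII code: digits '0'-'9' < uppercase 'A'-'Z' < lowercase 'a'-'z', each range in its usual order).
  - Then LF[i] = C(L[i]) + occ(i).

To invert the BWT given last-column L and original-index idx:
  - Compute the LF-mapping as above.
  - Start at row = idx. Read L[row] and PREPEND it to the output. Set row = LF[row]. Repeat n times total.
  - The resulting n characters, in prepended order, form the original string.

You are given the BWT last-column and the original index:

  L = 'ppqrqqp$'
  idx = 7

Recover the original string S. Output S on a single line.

LF mapping: 1 2 4 7 5 6 3 0
Walk LF starting at row 7, prepending L[row]:
  step 1: row=7, L[7]='$', prepend. Next row=LF[7]=0
  step 2: row=0, L[0]='p', prepend. Next row=LF[0]=1
  step 3: row=1, L[1]='p', prepend. Next row=LF[1]=2
  step 4: row=2, L[2]='q', prepend. Next row=LF[2]=4
  step 5: row=4, L[4]='q', prepend. Next row=LF[4]=5
  step 6: row=5, L[5]='q', prepend. Next row=LF[5]=6
  step 7: row=6, L[6]='p', prepend. Next row=LF[6]=3
  step 8: row=3, L[3]='r', prepend. Next row=LF[3]=7
Reversed output: rpqqqpp$

Answer: rpqqqpp$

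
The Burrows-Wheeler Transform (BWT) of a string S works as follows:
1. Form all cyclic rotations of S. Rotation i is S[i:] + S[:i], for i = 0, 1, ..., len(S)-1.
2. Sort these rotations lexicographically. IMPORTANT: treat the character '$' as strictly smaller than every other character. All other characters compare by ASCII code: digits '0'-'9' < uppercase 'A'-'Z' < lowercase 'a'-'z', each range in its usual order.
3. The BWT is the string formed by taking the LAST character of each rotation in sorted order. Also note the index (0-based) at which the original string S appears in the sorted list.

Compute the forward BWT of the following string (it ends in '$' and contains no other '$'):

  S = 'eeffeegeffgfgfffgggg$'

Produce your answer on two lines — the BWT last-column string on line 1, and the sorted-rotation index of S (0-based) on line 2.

Answer: g$fegefegefgffgeffggf
1

Derivation:
All 21 rotations (rotation i = S[i:]+S[:i]):
  rot[0] = eeffeegeffgfgfffgggg$
  rot[1] = effeegeffgfgfffgggg$e
  rot[2] = ffeegeffgfgfffgggg$ee
  rot[3] = feegeffgfgfffgggg$eef
  rot[4] = eegeffgfgfffgggg$eeff
  rot[5] = egeffgfgfffgggg$eeffe
  rot[6] = geffgfgfffgggg$eeffee
  rot[7] = effgfgfffgggg$eeffeeg
  rot[8] = ffgfgfffgggg$eeffeege
  rot[9] = fgfgfffgggg$eeffeegef
  rot[10] = gfgfffgggg$eeffeegeff
  rot[11] = fgfffgggg$eeffeegeffg
  rot[12] = gfffgggg$eeffeegeffgf
  rot[13] = fffgggg$eeffeegeffgfg
  rot[14] = ffgggg$eeffeegeffgfgf
  rot[15] = fgggg$eeffeegeffgfgff
  rot[16] = gggg$eeffeegeffgfgfff
  rot[17] = ggg$eeffeegeffgfgfffg
  rot[18] = gg$eeffeegeffgfgfffgg
  rot[19] = g$eeffeegeffgfgfffggg
  rot[20] = $eeffeegeffgfgfffgggg
Sorted (with $ < everything):
  sorted[0] = $eeffeegeffgfgfffgggg  (last char: 'g')
  sorted[1] = eeffeegeffgfgfffgggg$  (last char: '$')
  sorted[2] = eegeffgfgfffgggg$eeff  (last char: 'f')
  sorted[3] = effeegeffgfgfffgggg$e  (last char: 'e')
  sorted[4] = effgfgfffgggg$eeffeeg  (last char: 'g')
  sorted[5] = egeffgfgfffgggg$eeffe  (last char: 'e')
  sorted[6] = feegeffgfgfffgggg$eef  (last char: 'f')
  sorted[7] = ffeegeffgfgfffgggg$ee  (last char: 'e')
  sorted[8] = fffgggg$eeffeegeffgfg  (last char: 'g')
  sorted[9] = ffgfgfffgggg$eeffeege  (last char: 'e')
  sorted[10] = ffgggg$eeffeegeffgfgf  (last char: 'f')
  sorted[11] = fgfffgggg$eeffeegeffg  (last char: 'g')
  sorted[12] = fgfgfffgggg$eeffeegef  (last char: 'f')
  sorted[13] = fgggg$eeffeegeffgfgff  (last char: 'f')
  sorted[14] = g$eeffeegeffgfgfffggg  (last char: 'g')
  sorted[15] = geffgfgfffgggg$eeffee  (last char: 'e')
  sorted[16] = gfffgggg$eeffeegeffgf  (last char: 'f')
  sorted[17] = gfgfffgggg$eeffeegeff  (last char: 'f')
  sorted[18] = gg$eeffeegeffgfgfffgg  (last char: 'g')
  sorted[19] = ggg$eeffeegeffgfgfffg  (last char: 'g')
  sorted[20] = gggg$eeffeegeffgfgfff  (last char: 'f')
Last column: g$fegefegefgffgeffggf
Original string S is at sorted index 1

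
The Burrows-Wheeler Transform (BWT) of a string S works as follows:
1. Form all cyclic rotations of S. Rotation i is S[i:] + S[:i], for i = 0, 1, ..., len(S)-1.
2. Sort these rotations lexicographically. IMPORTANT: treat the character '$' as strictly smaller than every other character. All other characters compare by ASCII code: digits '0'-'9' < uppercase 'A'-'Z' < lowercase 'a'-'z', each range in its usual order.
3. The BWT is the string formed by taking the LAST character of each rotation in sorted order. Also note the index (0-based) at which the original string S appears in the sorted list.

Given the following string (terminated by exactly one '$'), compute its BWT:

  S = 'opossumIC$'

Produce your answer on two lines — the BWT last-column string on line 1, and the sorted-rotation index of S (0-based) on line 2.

Answer: CImu$pooss
4

Derivation:
All 10 rotations (rotation i = S[i:]+S[:i]):
  rot[0] = opossumIC$
  rot[1] = possumIC$o
  rot[2] = ossumIC$op
  rot[3] = ssumIC$opo
  rot[4] = sumIC$opos
  rot[5] = umIC$oposs
  rot[6] = mIC$opossu
  rot[7] = IC$opossum
  rot[8] = C$opossumI
  rot[9] = $opossumIC
Sorted (with $ < everything):
  sorted[0] = $opossumIC  (last char: 'C')
  sorted[1] = C$opossumI  (last char: 'I')
  sorted[2] = IC$opossum  (last char: 'm')
  sorted[3] = mIC$opossu  (last char: 'u')
  sorted[4] = opossumIC$  (last char: '$')
  sorted[5] = ossumIC$op  (last char: 'p')
  sorted[6] = possumIC$o  (last char: 'o')
  sorted[7] = ssumIC$opo  (last char: 'o')
  sorted[8] = sumIC$opos  (last char: 's')
  sorted[9] = umIC$oposs  (last char: 's')
Last column: CImu$pooss
Original string S is at sorted index 4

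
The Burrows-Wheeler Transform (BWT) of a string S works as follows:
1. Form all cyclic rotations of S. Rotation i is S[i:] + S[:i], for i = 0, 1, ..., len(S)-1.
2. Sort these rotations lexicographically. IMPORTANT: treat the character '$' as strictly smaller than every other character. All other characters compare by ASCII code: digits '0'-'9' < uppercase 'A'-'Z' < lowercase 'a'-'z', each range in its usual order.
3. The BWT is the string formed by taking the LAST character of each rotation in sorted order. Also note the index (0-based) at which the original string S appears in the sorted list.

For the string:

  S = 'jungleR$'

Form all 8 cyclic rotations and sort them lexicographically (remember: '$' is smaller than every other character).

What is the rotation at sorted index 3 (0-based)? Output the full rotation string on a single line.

All 8 rotations (rotation i = S[i:]+S[:i]):
  rot[0] = jungleR$
  rot[1] = ungleR$j
  rot[2] = ngleR$ju
  rot[3] = gleR$jun
  rot[4] = leR$jung
  rot[5] = eR$jungl
  rot[6] = R$jungle
  rot[7] = $jungleR
Sorted (with $ < everything):
  sorted[0] = $jungleR
  sorted[1] = R$jungle
  sorted[2] = eR$jungl
  sorted[3] = gleR$jun
  sorted[4] = jungleR$
  sorted[5] = leR$jung
  sorted[6] = ngleR$ju
  sorted[7] = ungleR$j
sorted[3] = gleR$jun

Answer: gleR$jun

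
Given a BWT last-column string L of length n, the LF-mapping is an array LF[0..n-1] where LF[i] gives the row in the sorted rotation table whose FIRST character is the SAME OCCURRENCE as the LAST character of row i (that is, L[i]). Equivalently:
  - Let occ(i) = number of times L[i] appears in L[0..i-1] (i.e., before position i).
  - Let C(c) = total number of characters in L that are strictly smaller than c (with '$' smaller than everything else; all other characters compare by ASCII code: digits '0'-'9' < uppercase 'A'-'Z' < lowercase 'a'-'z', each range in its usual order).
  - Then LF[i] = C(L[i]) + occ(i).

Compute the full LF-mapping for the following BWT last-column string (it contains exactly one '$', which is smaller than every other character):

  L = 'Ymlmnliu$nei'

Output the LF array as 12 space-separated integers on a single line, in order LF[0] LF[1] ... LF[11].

Char counts: '$':1, 'Y':1, 'e':1, 'i':2, 'l':2, 'm':2, 'n':2, 'u':1
C (first-col start): C('$')=0, C('Y')=1, C('e')=2, C('i')=3, C('l')=5, C('m')=7, C('n')=9, C('u')=11
L[0]='Y': occ=0, LF[0]=C('Y')+0=1+0=1
L[1]='m': occ=0, LF[1]=C('m')+0=7+0=7
L[2]='l': occ=0, LF[2]=C('l')+0=5+0=5
L[3]='m': occ=1, LF[3]=C('m')+1=7+1=8
L[4]='n': occ=0, LF[4]=C('n')+0=9+0=9
L[5]='l': occ=1, LF[5]=C('l')+1=5+1=6
L[6]='i': occ=0, LF[6]=C('i')+0=3+0=3
L[7]='u': occ=0, LF[7]=C('u')+0=11+0=11
L[8]='$': occ=0, LF[8]=C('$')+0=0+0=0
L[9]='n': occ=1, LF[9]=C('n')+1=9+1=10
L[10]='e': occ=0, LF[10]=C('e')+0=2+0=2
L[11]='i': occ=1, LF[11]=C('i')+1=3+1=4

Answer: 1 7 5 8 9 6 3 11 0 10 2 4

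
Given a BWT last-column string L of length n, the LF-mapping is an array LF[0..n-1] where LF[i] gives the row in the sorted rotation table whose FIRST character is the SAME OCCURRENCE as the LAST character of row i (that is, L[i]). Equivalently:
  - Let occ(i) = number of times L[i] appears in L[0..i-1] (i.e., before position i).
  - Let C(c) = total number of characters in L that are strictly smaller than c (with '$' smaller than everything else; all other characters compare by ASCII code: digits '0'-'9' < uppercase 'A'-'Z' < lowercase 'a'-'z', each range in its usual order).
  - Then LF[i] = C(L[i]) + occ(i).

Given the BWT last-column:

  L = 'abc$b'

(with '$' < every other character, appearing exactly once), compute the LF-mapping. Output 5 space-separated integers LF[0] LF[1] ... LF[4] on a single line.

Char counts: '$':1, 'a':1, 'b':2, 'c':1
C (first-col start): C('$')=0, C('a')=1, C('b')=2, C('c')=4
L[0]='a': occ=0, LF[0]=C('a')+0=1+0=1
L[1]='b': occ=0, LF[1]=C('b')+0=2+0=2
L[2]='c': occ=0, LF[2]=C('c')+0=4+0=4
L[3]='$': occ=0, LF[3]=C('$')+0=0+0=0
L[4]='b': occ=1, LF[4]=C('b')+1=2+1=3

Answer: 1 2 4 0 3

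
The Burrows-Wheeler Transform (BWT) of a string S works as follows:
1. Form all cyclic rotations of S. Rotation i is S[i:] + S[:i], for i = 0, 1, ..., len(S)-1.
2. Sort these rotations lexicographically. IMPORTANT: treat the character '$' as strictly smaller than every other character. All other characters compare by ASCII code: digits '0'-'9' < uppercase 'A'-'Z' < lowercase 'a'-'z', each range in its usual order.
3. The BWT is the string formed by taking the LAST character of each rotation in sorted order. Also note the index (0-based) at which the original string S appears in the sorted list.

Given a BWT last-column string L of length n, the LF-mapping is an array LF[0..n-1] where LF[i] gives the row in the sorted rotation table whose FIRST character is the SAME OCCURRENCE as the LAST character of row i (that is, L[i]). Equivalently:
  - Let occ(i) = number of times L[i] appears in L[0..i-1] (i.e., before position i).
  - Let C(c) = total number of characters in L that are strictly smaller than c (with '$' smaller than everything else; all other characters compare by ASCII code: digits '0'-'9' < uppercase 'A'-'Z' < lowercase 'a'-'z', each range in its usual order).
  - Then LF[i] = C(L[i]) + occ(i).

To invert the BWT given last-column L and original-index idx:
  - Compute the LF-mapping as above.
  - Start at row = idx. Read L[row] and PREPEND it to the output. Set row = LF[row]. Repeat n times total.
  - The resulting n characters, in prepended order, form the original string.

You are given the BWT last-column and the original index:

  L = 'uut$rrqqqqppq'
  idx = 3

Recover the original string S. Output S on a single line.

LF mapping: 11 12 10 0 8 9 3 4 5 6 1 2 7
Walk LF starting at row 3, prepending L[row]:
  step 1: row=3, L[3]='$', prepend. Next row=LF[3]=0
  step 2: row=0, L[0]='u', prepend. Next row=LF[0]=11
  step 3: row=11, L[11]='p', prepend. Next row=LF[11]=2
  step 4: row=2, L[2]='t', prepend. Next row=LF[2]=10
  step 5: row=10, L[10]='p', prepend. Next row=LF[10]=1
  step 6: row=1, L[1]='u', prepend. Next row=LF[1]=12
  step 7: row=12, L[12]='q', prepend. Next row=LF[12]=7
  step 8: row=7, L[7]='q', prepend. Next row=LF[7]=4
  step 9: row=4, L[4]='r', prepend. Next row=LF[4]=8
  step 10: row=8, L[8]='q', prepend. Next row=LF[8]=5
  step 11: row=5, L[5]='r', prepend. Next row=LF[5]=9
  step 12: row=9, L[9]='q', prepend. Next row=LF[9]=6
  step 13: row=6, L[6]='q', prepend. Next row=LF[6]=3
Reversed output: qqrqrqquptpu$

Answer: qqrqrqquptpu$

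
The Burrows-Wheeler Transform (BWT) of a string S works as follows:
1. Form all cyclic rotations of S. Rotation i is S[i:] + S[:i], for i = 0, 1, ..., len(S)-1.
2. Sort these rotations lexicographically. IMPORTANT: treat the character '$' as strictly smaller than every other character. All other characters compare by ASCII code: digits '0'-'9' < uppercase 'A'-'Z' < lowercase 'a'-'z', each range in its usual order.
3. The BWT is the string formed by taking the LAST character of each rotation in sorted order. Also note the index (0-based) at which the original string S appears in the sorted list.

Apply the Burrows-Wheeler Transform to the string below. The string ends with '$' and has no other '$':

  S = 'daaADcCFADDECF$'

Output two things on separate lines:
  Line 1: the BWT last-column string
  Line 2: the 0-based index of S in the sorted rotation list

Answer: FFaEcADADCCadD$
14

Derivation:
All 15 rotations (rotation i = S[i:]+S[:i]):
  rot[0] = daaADcCFADDECF$
  rot[1] = aaADcCFADDECF$d
  rot[2] = aADcCFADDECF$da
  rot[3] = ADcCFADDECF$daa
  rot[4] = DcCFADDECF$daaA
  rot[5] = cCFADDECF$daaAD
  rot[6] = CFADDECF$daaADc
  rot[7] = FADDECF$daaADcC
  rot[8] = ADDECF$daaADcCF
  rot[9] = DDECF$daaADcCFA
  rot[10] = DECF$daaADcCFAD
  rot[11] = ECF$daaADcCFADD
  rot[12] = CF$daaADcCFADDE
  rot[13] = F$daaADcCFADDEC
  rot[14] = $daaADcCFADDECF
Sorted (with $ < everything):
  sorted[0] = $daaADcCFADDECF  (last char: 'F')
  sorted[1] = ADDECF$daaADcCF  (last char: 'F')
  sorted[2] = ADcCFADDECF$daa  (last char: 'a')
  sorted[3] = CF$daaADcCFADDE  (last char: 'E')
  sorted[4] = CFADDECF$daaADc  (last char: 'c')
  sorted[5] = DDECF$daaADcCFA  (last char: 'A')
  sorted[6] = DECF$daaADcCFAD  (last char: 'D')
  sorted[7] = DcCFADDECF$daaA  (last char: 'A')
  sorted[8] = ECF$daaADcCFADD  (last char: 'D')
  sorted[9] = F$daaADcCFADDEC  (last char: 'C')
  sorted[10] = FADDECF$daaADcC  (last char: 'C')
  sorted[11] = aADcCFADDECF$da  (last char: 'a')
  sorted[12] = aaADcCFADDECF$d  (last char: 'd')
  sorted[13] = cCFADDECF$daaAD  (last char: 'D')
  sorted[14] = daaADcCFADDECF$  (last char: '$')
Last column: FFaEcADADCCadD$
Original string S is at sorted index 14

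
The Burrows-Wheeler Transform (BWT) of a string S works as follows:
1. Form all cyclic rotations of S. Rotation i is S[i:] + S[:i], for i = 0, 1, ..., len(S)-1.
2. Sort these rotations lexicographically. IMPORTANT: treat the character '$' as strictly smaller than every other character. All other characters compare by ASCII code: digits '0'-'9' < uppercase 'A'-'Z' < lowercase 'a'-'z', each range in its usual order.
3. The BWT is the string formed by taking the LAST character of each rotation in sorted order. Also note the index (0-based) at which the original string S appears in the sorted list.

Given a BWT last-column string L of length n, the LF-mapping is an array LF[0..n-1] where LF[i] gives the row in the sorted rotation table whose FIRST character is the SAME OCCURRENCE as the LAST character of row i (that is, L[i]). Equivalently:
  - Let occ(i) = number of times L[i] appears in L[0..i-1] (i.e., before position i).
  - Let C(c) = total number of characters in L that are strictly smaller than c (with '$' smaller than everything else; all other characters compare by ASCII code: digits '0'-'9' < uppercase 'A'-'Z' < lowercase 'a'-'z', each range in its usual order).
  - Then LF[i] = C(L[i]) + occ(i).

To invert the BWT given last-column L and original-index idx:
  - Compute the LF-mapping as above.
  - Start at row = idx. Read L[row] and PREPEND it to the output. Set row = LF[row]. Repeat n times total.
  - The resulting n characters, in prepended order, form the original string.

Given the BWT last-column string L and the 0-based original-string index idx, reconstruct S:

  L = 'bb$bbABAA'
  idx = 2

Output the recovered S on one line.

LF mapping: 5 6 0 7 8 1 4 2 3
Walk LF starting at row 2, prepending L[row]:
  step 1: row=2, L[2]='$', prepend. Next row=LF[2]=0
  step 2: row=0, L[0]='b', prepend. Next row=LF[0]=5
  step 3: row=5, L[5]='A', prepend. Next row=LF[5]=1
  step 4: row=1, L[1]='b', prepend. Next row=LF[1]=6
  step 5: row=6, L[6]='B', prepend. Next row=LF[6]=4
  step 6: row=4, L[4]='b', prepend. Next row=LF[4]=8
  step 7: row=8, L[8]='A', prepend. Next row=LF[8]=3
  step 8: row=3, L[3]='b', prepend. Next row=LF[3]=7
  step 9: row=7, L[7]='A', prepend. Next row=LF[7]=2
Reversed output: AbAbBbAb$

Answer: AbAbBbAb$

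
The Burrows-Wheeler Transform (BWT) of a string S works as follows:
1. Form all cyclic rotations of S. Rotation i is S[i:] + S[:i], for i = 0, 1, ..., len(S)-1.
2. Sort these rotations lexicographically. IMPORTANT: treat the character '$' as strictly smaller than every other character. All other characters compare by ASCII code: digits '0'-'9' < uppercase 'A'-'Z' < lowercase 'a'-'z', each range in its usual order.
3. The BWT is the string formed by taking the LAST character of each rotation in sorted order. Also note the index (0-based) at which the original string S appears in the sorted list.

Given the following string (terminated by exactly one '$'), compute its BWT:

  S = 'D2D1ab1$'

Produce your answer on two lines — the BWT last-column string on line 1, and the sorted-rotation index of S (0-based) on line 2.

Answer: 1bDD2$1a
5

Derivation:
All 8 rotations (rotation i = S[i:]+S[:i]):
  rot[0] = D2D1ab1$
  rot[1] = 2D1ab1$D
  rot[2] = D1ab1$D2
  rot[3] = 1ab1$D2D
  rot[4] = ab1$D2D1
  rot[5] = b1$D2D1a
  rot[6] = 1$D2D1ab
  rot[7] = $D2D1ab1
Sorted (with $ < everything):
  sorted[0] = $D2D1ab1  (last char: '1')
  sorted[1] = 1$D2D1ab  (last char: 'b')
  sorted[2] = 1ab1$D2D  (last char: 'D')
  sorted[3] = 2D1ab1$D  (last char: 'D')
  sorted[4] = D1ab1$D2  (last char: '2')
  sorted[5] = D2D1ab1$  (last char: '$')
  sorted[6] = ab1$D2D1  (last char: '1')
  sorted[7] = b1$D2D1a  (last char: 'a')
Last column: 1bDD2$1a
Original string S is at sorted index 5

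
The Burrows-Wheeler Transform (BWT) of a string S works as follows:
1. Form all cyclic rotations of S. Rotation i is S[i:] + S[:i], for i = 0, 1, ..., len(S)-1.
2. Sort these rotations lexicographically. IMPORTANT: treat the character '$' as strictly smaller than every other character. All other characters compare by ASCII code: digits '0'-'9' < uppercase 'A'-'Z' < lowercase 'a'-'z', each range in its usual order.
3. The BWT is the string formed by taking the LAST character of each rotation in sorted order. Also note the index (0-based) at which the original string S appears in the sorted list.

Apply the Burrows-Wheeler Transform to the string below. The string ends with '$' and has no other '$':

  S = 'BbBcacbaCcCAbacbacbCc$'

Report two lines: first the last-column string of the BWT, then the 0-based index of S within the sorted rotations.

Answer: cC$bcbabbcbBcccACCBaaa
2

Derivation:
All 22 rotations (rotation i = S[i:]+S[:i]):
  rot[0] = BbBcacbaCcCAbacbacbCc$
  rot[1] = bBcacbaCcCAbacbacbCc$B
  rot[2] = BcacbaCcCAbacbacbCc$Bb
  rot[3] = cacbaCcCAbacbacbCc$BbB
  rot[4] = acbaCcCAbacbacbCc$BbBc
  rot[5] = cbaCcCAbacbacbCc$BbBca
  rot[6] = baCcCAbacbacbCc$BbBcac
  rot[7] = aCcCAbacbacbCc$BbBcacb
  rot[8] = CcCAbacbacbCc$BbBcacba
  rot[9] = cCAbacbacbCc$BbBcacbaC
  rot[10] = CAbacbacbCc$BbBcacbaCc
  rot[11] = AbacbacbCc$BbBcacbaCcC
  rot[12] = bacbacbCc$BbBcacbaCcCA
  rot[13] = acbacbCc$BbBcacbaCcCAb
  rot[14] = cbacbCc$BbBcacbaCcCAba
  rot[15] = bacbCc$BbBcacbaCcCAbac
  rot[16] = acbCc$BbBcacbaCcCAbacb
  rot[17] = cbCc$BbBcacbaCcCAbacba
  rot[18] = bCc$BbBcacbaCcCAbacbac
  rot[19] = Cc$BbBcacbaCcCAbacbacb
  rot[20] = c$BbBcacbaCcCAbacbacbC
  rot[21] = $BbBcacbaCcCAbacbacbCc
Sorted (with $ < everything):
  sorted[0] = $BbBcacbaCcCAbacbacbCc  (last char: 'c')
  sorted[1] = AbacbacbCc$BbBcacbaCcC  (last char: 'C')
  sorted[2] = BbBcacbaCcCAbacbacbCc$  (last char: '$')
  sorted[3] = BcacbaCcCAbacbacbCc$Bb  (last char: 'b')
  sorted[4] = CAbacbacbCc$BbBcacbaCc  (last char: 'c')
  sorted[5] = Cc$BbBcacbaCcCAbacbacb  (last char: 'b')
  sorted[6] = CcCAbacbacbCc$BbBcacba  (last char: 'a')
  sorted[7] = aCcCAbacbacbCc$BbBcacb  (last char: 'b')
  sorted[8] = acbCc$BbBcacbaCcCAbacb  (last char: 'b')
  sorted[9] = acbaCcCAbacbacbCc$BbBc  (last char: 'c')
  sorted[10] = acbacbCc$BbBcacbaCcCAb  (last char: 'b')
  sorted[11] = bBcacbaCcCAbacbacbCc$B  (last char: 'B')
  sorted[12] = bCc$BbBcacbaCcCAbacbac  (last char: 'c')
  sorted[13] = baCcCAbacbacbCc$BbBcac  (last char: 'c')
  sorted[14] = bacbCc$BbBcacbaCcCAbac  (last char: 'c')
  sorted[15] = bacbacbCc$BbBcacbaCcCA  (last char: 'A')
  sorted[16] = c$BbBcacbaCcCAbacbacbC  (last char: 'C')
  sorted[17] = cCAbacbacbCc$BbBcacbaC  (last char: 'C')
  sorted[18] = cacbaCcCAbacbacbCc$BbB  (last char: 'B')
  sorted[19] = cbCc$BbBcacbaCcCAbacba  (last char: 'a')
  sorted[20] = cbaCcCAbacbacbCc$BbBca  (last char: 'a')
  sorted[21] = cbacbCc$BbBcacbaCcCAba  (last char: 'a')
Last column: cC$bcbabbcbBcccACCBaaa
Original string S is at sorted index 2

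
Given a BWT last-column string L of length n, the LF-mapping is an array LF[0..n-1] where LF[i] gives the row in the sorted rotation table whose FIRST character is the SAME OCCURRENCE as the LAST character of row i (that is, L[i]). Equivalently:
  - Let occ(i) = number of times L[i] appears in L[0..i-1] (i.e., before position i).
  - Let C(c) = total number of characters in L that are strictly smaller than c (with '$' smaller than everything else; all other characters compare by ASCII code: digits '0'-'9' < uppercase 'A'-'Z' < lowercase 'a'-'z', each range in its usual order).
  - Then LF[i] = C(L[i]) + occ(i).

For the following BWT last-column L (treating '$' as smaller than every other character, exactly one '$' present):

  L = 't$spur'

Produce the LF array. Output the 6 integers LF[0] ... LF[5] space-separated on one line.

Answer: 4 0 3 1 5 2

Derivation:
Char counts: '$':1, 'p':1, 'r':1, 's':1, 't':1, 'u':1
C (first-col start): C('$')=0, C('p')=1, C('r')=2, C('s')=3, C('t')=4, C('u')=5
L[0]='t': occ=0, LF[0]=C('t')+0=4+0=4
L[1]='$': occ=0, LF[1]=C('$')+0=0+0=0
L[2]='s': occ=0, LF[2]=C('s')+0=3+0=3
L[3]='p': occ=0, LF[3]=C('p')+0=1+0=1
L[4]='u': occ=0, LF[4]=C('u')+0=5+0=5
L[5]='r': occ=0, LF[5]=C('r')+0=2+0=2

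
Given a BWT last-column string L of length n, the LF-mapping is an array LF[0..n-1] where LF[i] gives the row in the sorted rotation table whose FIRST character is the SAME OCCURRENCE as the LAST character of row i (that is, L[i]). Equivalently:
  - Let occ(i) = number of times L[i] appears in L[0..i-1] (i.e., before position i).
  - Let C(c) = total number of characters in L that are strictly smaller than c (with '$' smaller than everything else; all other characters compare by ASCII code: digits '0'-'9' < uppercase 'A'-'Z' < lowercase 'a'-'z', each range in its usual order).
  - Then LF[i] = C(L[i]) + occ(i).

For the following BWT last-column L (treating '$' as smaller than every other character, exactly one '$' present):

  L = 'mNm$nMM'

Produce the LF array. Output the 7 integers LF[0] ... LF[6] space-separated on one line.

Char counts: '$':1, 'M':2, 'N':1, 'm':2, 'n':1
C (first-col start): C('$')=0, C('M')=1, C('N')=3, C('m')=4, C('n')=6
L[0]='m': occ=0, LF[0]=C('m')+0=4+0=4
L[1]='N': occ=0, LF[1]=C('N')+0=3+0=3
L[2]='m': occ=1, LF[2]=C('m')+1=4+1=5
L[3]='$': occ=0, LF[3]=C('$')+0=0+0=0
L[4]='n': occ=0, LF[4]=C('n')+0=6+0=6
L[5]='M': occ=0, LF[5]=C('M')+0=1+0=1
L[6]='M': occ=1, LF[6]=C('M')+1=1+1=2

Answer: 4 3 5 0 6 1 2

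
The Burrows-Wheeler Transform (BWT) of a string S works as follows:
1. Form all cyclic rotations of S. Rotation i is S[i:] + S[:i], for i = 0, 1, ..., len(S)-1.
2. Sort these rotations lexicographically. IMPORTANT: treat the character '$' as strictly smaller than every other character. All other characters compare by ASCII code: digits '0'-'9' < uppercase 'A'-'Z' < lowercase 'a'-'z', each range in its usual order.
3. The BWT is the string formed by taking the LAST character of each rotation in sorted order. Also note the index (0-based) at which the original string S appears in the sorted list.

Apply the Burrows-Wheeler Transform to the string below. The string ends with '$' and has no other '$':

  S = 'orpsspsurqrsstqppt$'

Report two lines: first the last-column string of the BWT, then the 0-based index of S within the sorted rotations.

All 19 rotations (rotation i = S[i:]+S[:i]):
  rot[0] = orpsspsurqrsstqppt$
  rot[1] = rpsspsurqrsstqppt$o
  rot[2] = psspsurqrsstqppt$or
  rot[3] = sspsurqrsstqppt$orp
  rot[4] = spsurqrsstqppt$orps
  rot[5] = psurqrsstqppt$orpss
  rot[6] = surqrsstqppt$orpssp
  rot[7] = urqrsstqppt$orpssps
  rot[8] = rqrsstqppt$orpsspsu
  rot[9] = qrsstqppt$orpsspsur
  rot[10] = rsstqppt$orpsspsurq
  rot[11] = sstqppt$orpsspsurqr
  rot[12] = stqppt$orpsspsurqrs
  rot[13] = tqppt$orpsspsurqrss
  rot[14] = qppt$orpsspsurqrsst
  rot[15] = ppt$orpsspsurqrsstq
  rot[16] = pt$orpsspsurqrsstqp
  rot[17] = t$orpsspsurqrsstqpp
  rot[18] = $orpsspsurqrsstqppt
Sorted (with $ < everything):
  sorted[0] = $orpsspsurqrsstqppt  (last char: 't')
  sorted[1] = orpsspsurqrsstqppt$  (last char: '$')
  sorted[2] = ppt$orpsspsurqrsstq  (last char: 'q')
  sorted[3] = psspsurqrsstqppt$or  (last char: 'r')
  sorted[4] = psurqrsstqppt$orpss  (last char: 's')
  sorted[5] = pt$orpsspsurqrsstqp  (last char: 'p')
  sorted[6] = qppt$orpsspsurqrsst  (last char: 't')
  sorted[7] = qrsstqppt$orpsspsur  (last char: 'r')
  sorted[8] = rpsspsurqrsstqppt$o  (last char: 'o')
  sorted[9] = rqrsstqppt$orpsspsu  (last char: 'u')
  sorted[10] = rsstqppt$orpsspsurq  (last char: 'q')
  sorted[11] = spsurqrsstqppt$orps  (last char: 's')
  sorted[12] = sspsurqrsstqppt$orp  (last char: 'p')
  sorted[13] = sstqppt$orpsspsurqr  (last char: 'r')
  sorted[14] = stqppt$orpsspsurqrs  (last char: 's')
  sorted[15] = surqrsstqppt$orpssp  (last char: 'p')
  sorted[16] = t$orpsspsurqrsstqpp  (last char: 'p')
  sorted[17] = tqppt$orpsspsurqrss  (last char: 's')
  sorted[18] = urqrsstqppt$orpssps  (last char: 's')
Last column: t$qrsptrouqsprsppss
Original string S is at sorted index 1

Answer: t$qrsptrouqsprsppss
1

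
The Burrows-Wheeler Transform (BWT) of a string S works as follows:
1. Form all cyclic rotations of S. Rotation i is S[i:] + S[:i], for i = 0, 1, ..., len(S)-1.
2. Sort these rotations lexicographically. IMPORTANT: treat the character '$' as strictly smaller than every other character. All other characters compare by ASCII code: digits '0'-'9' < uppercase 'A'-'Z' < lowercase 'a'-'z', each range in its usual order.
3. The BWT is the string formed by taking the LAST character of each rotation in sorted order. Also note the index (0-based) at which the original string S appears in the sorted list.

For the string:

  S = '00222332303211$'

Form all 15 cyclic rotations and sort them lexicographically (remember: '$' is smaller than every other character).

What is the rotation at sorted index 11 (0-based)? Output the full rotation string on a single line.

Answer: 303211$00222332

Derivation:
All 15 rotations (rotation i = S[i:]+S[:i]):
  rot[0] = 00222332303211$
  rot[1] = 0222332303211$0
  rot[2] = 222332303211$00
  rot[3] = 22332303211$002
  rot[4] = 2332303211$0022
  rot[5] = 332303211$00222
  rot[6] = 32303211$002223
  rot[7] = 2303211$0022233
  rot[8] = 303211$00222332
  rot[9] = 03211$002223323
  rot[10] = 3211$0022233230
  rot[11] = 211$00222332303
  rot[12] = 11$002223323032
  rot[13] = 1$0022233230321
  rot[14] = $00222332303211
Sorted (with $ < everything):
  sorted[0] = $00222332303211
  sorted[1] = 00222332303211$
  sorted[2] = 0222332303211$0
  sorted[3] = 03211$002223323
  sorted[4] = 1$0022233230321
  sorted[5] = 11$002223323032
  sorted[6] = 211$00222332303
  sorted[7] = 222332303211$00
  sorted[8] = 22332303211$002
  sorted[9] = 2303211$0022233
  sorted[10] = 2332303211$0022
  sorted[11] = 303211$00222332
  sorted[12] = 3211$0022233230
  sorted[13] = 32303211$002223
  sorted[14] = 332303211$00222
sorted[11] = 303211$00222332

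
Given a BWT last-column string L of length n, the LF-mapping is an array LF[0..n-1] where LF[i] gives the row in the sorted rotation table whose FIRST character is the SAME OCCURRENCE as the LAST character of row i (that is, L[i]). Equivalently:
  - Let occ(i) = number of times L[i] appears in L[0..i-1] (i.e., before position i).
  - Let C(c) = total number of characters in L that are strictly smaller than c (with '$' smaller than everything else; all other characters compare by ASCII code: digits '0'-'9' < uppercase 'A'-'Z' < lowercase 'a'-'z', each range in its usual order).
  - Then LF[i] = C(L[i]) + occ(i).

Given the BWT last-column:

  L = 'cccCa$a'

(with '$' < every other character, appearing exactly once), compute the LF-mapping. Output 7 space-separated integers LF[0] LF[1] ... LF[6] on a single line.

Char counts: '$':1, 'C':1, 'a':2, 'c':3
C (first-col start): C('$')=0, C('C')=1, C('a')=2, C('c')=4
L[0]='c': occ=0, LF[0]=C('c')+0=4+0=4
L[1]='c': occ=1, LF[1]=C('c')+1=4+1=5
L[2]='c': occ=2, LF[2]=C('c')+2=4+2=6
L[3]='C': occ=0, LF[3]=C('C')+0=1+0=1
L[4]='a': occ=0, LF[4]=C('a')+0=2+0=2
L[5]='$': occ=0, LF[5]=C('$')+0=0+0=0
L[6]='a': occ=1, LF[6]=C('a')+1=2+1=3

Answer: 4 5 6 1 2 0 3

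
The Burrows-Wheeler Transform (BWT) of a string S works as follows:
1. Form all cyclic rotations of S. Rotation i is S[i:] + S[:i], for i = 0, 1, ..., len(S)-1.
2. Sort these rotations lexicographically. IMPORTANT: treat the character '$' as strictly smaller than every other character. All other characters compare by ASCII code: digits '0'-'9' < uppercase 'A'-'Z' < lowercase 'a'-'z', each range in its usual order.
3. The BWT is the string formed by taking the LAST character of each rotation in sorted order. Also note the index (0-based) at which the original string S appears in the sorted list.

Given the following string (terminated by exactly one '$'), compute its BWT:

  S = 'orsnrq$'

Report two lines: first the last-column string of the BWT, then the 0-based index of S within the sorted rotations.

All 7 rotations (rotation i = S[i:]+S[:i]):
  rot[0] = orsnrq$
  rot[1] = rsnrq$o
  rot[2] = snrq$or
  rot[3] = nrq$ors
  rot[4] = rq$orsn
  rot[5] = q$orsnr
  rot[6] = $orsnrq
Sorted (with $ < everything):
  sorted[0] = $orsnrq  (last char: 'q')
  sorted[1] = nrq$ors  (last char: 's')
  sorted[2] = orsnrq$  (last char: '$')
  sorted[3] = q$orsnr  (last char: 'r')
  sorted[4] = rq$orsn  (last char: 'n')
  sorted[5] = rsnrq$o  (last char: 'o')
  sorted[6] = snrq$or  (last char: 'r')
Last column: qs$rnor
Original string S is at sorted index 2

Answer: qs$rnor
2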